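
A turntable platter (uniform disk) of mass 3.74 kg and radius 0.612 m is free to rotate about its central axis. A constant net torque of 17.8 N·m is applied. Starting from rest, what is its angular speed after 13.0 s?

ω ≈ 330 rad/s

I = ½MR² = (1/2)(3.74)(0.612)² = 0.7004 kg·m².
α = τ/I = 17.8/0.7004 = 25.41 rad/s².
ω = ω₀ + αt = 0 + (25.41)(13.0) = 330.4 rad/s.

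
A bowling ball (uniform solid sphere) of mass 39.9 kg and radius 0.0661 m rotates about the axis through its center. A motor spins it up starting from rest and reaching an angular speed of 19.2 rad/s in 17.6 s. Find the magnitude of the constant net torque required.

τ ≈ 0.0761 N·m

I = (2/5)MR² = (2/5)(39.9)(0.0661)² = 0.06973 kg·m².
α = Δω/Δt = (19.2 − 0)/17.6 = 1.091 rad/s².
τ = Iα = (0.06973)(1.091) = 0.07607 N·m.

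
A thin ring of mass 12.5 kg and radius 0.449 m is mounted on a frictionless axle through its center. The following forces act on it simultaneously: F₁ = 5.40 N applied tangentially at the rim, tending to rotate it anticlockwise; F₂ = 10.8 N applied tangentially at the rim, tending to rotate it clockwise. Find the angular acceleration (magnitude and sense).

I = MR² = (12.5)(0.449)² = 2.520 kg·m².
Taking anticlockwise as positive: τ₁ = +(5.40)(0.449) = +2.425 N·m; τ₂ = −(10.8)(0.449) = −4.849 N·m.
Net torque τ = -2.425 N·m.
α = τ/I = -2.425/2.520 = -0.9621 rad/s².

α ≈ 0.962 rad/s², clockwise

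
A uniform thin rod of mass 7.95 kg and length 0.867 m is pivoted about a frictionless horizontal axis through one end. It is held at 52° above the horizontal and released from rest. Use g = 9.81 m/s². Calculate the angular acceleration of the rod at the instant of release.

About the pivot, I = (1/3)ML² = (1/3)(7.95)(0.867)² = 1.992 kg·m².
The weight acts at the center, a distance L/2 = 0.4335 m from the pivot; τ = Mg(L/2) cos 52° = 20.81 N·m.
α = τ/I = 20.81/1.992 = 10.45 rad/s².
(Equivalently α = (3g/(2L)) cos 52° = 10.45 rad/s².)

α ≈ 10.4 rad/s²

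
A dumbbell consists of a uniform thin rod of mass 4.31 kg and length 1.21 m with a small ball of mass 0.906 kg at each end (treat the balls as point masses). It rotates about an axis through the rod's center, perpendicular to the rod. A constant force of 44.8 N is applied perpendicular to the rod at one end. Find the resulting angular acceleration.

I_rod = (1/12)ML² = (1/12)(4.31)(1.21)² = 0.5259 kg·m².
I_balls = 2·m·(L/2)² = 2(0.906)(0.6050)² = 0.6632 kg·m².
Total I = 1.189 kg·m².
τ = F·(L/2) = (44.8)(0.605) = 27.10 N·m.
α = τ/I = 27.10/1.189 = 22.79 rad/s².

α ≈ 22.8 rad/s²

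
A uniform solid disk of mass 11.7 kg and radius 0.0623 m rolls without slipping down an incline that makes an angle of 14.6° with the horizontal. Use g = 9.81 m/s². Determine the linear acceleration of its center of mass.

a ≈ 1.65 m/s²

Translation along the incline: Mg sinθ − f = Ma.
Rotation about the center: fR = Iα with I = ½MR². No-slip gives a = αR, so f = (I/R²)a = (1/2)M a.
Substituting: Mg sinθ = (1 + 0.5000)Ma, so a = g sinθ/(1 + 0.5000) = (9.81) sin 14.6° / 1.500 = 1.649 m/s².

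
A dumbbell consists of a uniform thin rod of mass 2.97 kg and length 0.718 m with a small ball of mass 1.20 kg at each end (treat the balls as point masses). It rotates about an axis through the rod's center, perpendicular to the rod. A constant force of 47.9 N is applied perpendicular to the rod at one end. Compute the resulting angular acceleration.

I_rod = (1/12)ML² = (1/12)(2.97)(0.718)² = 0.1276 kg·m².
I_balls = 2·m·(L/2)² = 2(1.20)(0.3590)² = 0.3093 kg·m².
Total I = 0.4369 kg·m².
τ = F·(L/2) = (47.9)(0.359) = 17.20 N·m.
α = τ/I = 17.20/0.4369 = 39.36 rad/s².

α ≈ 39.4 rad/s²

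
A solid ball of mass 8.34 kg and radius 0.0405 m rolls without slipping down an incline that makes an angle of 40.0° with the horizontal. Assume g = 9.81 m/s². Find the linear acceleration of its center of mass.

a ≈ 4.50 m/s²

Translation along the incline: Mg sinθ − f = Ma.
Rotation about the center: fR = Iα with I = (2/5)MR². No-slip gives a = αR, so f = (I/R²)a = (2/5)M a.
Substituting: Mg sinθ = (1 + 0.4000)Ma, so a = g sinθ/(1 + 0.4000) = (9.81) sin 40.0° / 1.400 = 4.504 m/s².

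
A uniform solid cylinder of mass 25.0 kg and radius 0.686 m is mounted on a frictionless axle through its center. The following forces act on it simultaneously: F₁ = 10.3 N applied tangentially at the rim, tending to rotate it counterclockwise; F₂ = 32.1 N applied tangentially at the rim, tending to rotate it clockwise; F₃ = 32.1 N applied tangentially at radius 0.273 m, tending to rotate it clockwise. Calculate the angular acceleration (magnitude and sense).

α ≈ 4.03 rad/s², clockwise

I = ½MR² = (1/2)(25.0)(0.686)² = 5.882 kg·m².
Taking counterclockwise as positive: τ₁ = +(10.3)(0.686) = +7.066 N·m; τ₂ = −(32.1)(0.686) = −22.02 N·m; τ₃ = −(32.1)(0.273) = −8.763 N·m.
Net torque τ = -23.72 N·m.
α = τ/I = -23.72/5.882 = -4.032 rad/s².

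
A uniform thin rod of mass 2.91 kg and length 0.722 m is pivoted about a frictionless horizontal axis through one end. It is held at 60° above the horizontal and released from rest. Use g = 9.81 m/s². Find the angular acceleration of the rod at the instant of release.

About the pivot, I = (1/3)ML² = (1/3)(2.91)(0.722)² = 0.5056 kg·m².
The weight acts at the center, a distance L/2 = 0.3610 m from the pivot; τ = Mg(L/2) cos 60° = 5.153 N·m.
α = τ/I = 5.153/0.5056 = 10.19 rad/s².

α ≈ 10.2 rad/s²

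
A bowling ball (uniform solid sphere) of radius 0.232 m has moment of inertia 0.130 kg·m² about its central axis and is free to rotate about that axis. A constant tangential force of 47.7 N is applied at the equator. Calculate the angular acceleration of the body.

α ≈ 85.1 rad/s²

τ = F R = (47.7)(0.232) = 11.07 N·m.
Newton's second law for rotation, τ = Iα, gives α = τ/I = 11.07/0.1300 = 85.13 rad/s².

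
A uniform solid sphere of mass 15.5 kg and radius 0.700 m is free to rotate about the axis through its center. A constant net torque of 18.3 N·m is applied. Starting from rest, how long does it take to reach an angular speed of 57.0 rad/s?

t ≈ 9.46 s

I = (2/5)MR² = (2/5)(15.5)(0.700)² = 3.038 kg·m².
α = τ/I = 18.3/3.038 = 6.024 rad/s².
ω = αt ⇒ t = ω/α = 57.0/6.024 = 9.463 s.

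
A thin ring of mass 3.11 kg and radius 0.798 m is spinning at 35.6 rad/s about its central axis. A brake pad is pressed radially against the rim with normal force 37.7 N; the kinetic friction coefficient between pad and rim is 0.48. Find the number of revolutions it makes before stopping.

≈ 13.8 revolutions

I = MR² = (3.11)(0.798)² = 1.980 kg·m².
Friction force f = μN = (0.48)(37.7) = 18.10 N at the rim; torque magnitude τ = fR = 14.44 N·m, opposing ω.
|α| = τ/I = 14.44/1.980 = 7.292 rad/s² (deceleration).
ω² = ω₀² − 2|α|θ with ω = 0 ⇒ θ = ω₀²/(2|α|) = 86.91 rad = 13.83 rev.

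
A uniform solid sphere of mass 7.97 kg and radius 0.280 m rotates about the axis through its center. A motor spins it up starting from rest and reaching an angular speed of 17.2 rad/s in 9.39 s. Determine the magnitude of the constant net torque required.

I = (2/5)MR² = (2/5)(7.97)(0.280)² = 0.2499 kg·m².
α = Δω/Δt = (17.2 − 0)/9.39 = 1.832 rad/s².
τ = Iα = (0.2499)(1.832) = 0.4578 N·m.

τ ≈ 0.458 N·m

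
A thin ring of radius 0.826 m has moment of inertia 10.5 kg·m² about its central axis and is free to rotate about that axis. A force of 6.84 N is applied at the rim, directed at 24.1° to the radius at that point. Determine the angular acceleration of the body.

α ≈ 0.220 rad/s²

Only the tangential component produces torque: τ = F R sinθ = (6.84)(0.826) sin 24.1° = 2.307 N·m.
Newton's second law for rotation, τ = Iα, gives α = τ/I = 2.307/10.50 = 0.2197 rad/s².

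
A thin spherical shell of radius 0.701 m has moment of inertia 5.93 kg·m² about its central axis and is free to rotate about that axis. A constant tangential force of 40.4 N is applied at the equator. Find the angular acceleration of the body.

τ = F R = (40.4)(0.701) = 28.32 N·m.
Newton's second law for rotation, τ = Iα, gives α = τ/I = 28.32/5.930 = 4.776 rad/s².

α ≈ 4.78 rad/s²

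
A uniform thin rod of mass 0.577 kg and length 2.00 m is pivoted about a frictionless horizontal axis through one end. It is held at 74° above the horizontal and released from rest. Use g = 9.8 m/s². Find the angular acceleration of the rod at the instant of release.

About the pivot, I = (1/3)ML² = (1/3)(0.577)(2.00)² = 0.7693 kg·m².
The weight acts at the center, a distance L/2 = 1.000 m from the pivot; τ = Mg(L/2) cos 74° = 1.559 N·m.
α = τ/I = 1.559/0.7693 = 2.026 rad/s².

α ≈ 2.03 rad/s²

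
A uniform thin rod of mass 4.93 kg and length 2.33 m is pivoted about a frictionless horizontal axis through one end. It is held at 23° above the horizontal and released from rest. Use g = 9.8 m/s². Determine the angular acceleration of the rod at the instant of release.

α ≈ 5.81 rad/s²

About the pivot, I = (1/3)ML² = (1/3)(4.93)(2.33)² = 8.921 kg·m².
The weight acts at the center, a distance L/2 = 1.165 m from the pivot; τ = Mg(L/2) cos 23° = 51.81 N·m.
α = τ/I = 51.81/8.921 = 5.807 rad/s².
(Equivalently α = (3g/(2L)) cos 23° = 5.807 rad/s².)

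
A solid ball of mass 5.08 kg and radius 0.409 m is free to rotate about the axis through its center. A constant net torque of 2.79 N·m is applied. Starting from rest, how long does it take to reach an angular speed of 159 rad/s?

t ≈ 19.4 s

I = (2/5)MR² = (2/5)(5.08)(0.409)² = 0.3399 kg·m².
α = τ/I = 2.79/0.3399 = 8.208 rad/s².
ω = αt ⇒ t = ω/α = 159/8.208 = 19.37 s.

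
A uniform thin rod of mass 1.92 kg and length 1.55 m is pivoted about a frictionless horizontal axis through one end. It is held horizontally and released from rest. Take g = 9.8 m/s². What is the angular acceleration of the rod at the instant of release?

α ≈ 9.48 rad/s²

About the pivot, I = (1/3)ML² = (1/3)(1.92)(1.55)² = 1.538 kg·m².
The weight acts at the center, a distance L/2 = 0.7750 m from the pivot; τ = Mg(L/2) = 14.58 N·m.
α = τ/I = 14.58/1.538 = 9.484 rad/s².
(Equivalently α = (3g/(2L)) = 9.484 rad/s².)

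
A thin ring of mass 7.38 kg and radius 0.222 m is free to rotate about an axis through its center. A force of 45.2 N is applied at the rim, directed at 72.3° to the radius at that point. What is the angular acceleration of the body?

α ≈ 26.3 rad/s²

I = MR² = (7.38)(0.222)² = 0.3637 kg·m².
Only the tangential component produces torque: τ = F R sinθ = (45.2)(0.222) sin 72.3° = 9.559 N·m.
Newton's second law for rotation, τ = Iα, gives α = τ/I = 9.559/0.3637 = 26.28 rad/s².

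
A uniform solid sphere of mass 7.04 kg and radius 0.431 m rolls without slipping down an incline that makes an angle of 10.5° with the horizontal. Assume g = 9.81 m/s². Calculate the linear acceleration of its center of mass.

a ≈ 1.28 m/s²

Translation along the incline: Mg sinθ − f = Ma.
Rotation about the center: fR = Iα with I = (2/5)MR². No-slip gives a = αR, so f = (I/R²)a = (2/5)M a.
Substituting: Mg sinθ = (1 + 0.4000)Ma, so a = g sinθ/(1 + 0.4000) = (9.81) sin 10.5° / 1.400 = 1.277 m/s².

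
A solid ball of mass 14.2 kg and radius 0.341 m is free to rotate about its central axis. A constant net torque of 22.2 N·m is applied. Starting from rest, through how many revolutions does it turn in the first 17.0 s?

I = (2/5)MR² = (2/5)(14.2)(0.341)² = 0.6605 kg·m².
α = τ/I = 22.2/0.6605 = 33.61 rad/s².
θ = ½αt² = ½(33.61)(17.0)² = 4857 rad.
Revolutions = θ/(2π) = 773.0.

≈ 773 revolutions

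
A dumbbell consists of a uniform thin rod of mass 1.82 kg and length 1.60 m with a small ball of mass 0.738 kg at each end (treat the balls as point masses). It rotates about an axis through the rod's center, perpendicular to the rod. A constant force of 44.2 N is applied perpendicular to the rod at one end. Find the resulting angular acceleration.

I_rod = (1/12)ML² = (1/12)(1.82)(1.60)² = 0.3883 kg·m².
I_balls = 2·m·(L/2)² = 2(0.738)(0.8000)² = 0.9446 kg·m².
Total I = 1.333 kg·m².
τ = F·(L/2) = (44.2)(0.800) = 35.36 N·m.
α = τ/I = 35.36/1.333 = 26.53 rad/s².

α ≈ 26.5 rad/s²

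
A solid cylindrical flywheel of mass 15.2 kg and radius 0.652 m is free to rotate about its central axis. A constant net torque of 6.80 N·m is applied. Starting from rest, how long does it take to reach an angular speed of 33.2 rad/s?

I = ½MR² = (1/2)(15.2)(0.652)² = 3.231 kg·m².
α = τ/I = 6.80/3.231 = 2.105 rad/s².
ω = αt ⇒ t = ω/α = 33.2/2.105 = 15.77 s.

t ≈ 15.8 s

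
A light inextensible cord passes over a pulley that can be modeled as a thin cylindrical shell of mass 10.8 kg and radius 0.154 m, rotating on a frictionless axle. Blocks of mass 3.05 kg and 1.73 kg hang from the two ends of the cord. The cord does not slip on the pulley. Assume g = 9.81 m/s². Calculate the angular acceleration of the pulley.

α ≈ 5.40 rad/s²

I = MR² = (10.8)(0.154)² = 0.2561 kg·m².
Heavier block: m₁g − T₁ = m₁a. Lighter block: T₂ − m₂g = m₂a.
Pulley: (T₁ − T₂)R = Iα = I(a/R), so T₁ − T₂ = (I/R²)a = 1·M_p a = 10.80·a.
Adding the three: (m₁ − m₂)g = (m₁ + m₂ + 10.80)a, so a = (3.05 − 1.73)(9.81)/(3.05 + 1.73 + 10.80) = 0.8311 m/s².
α = a/R = 0.8311/0.154 = 5.397 rad/s².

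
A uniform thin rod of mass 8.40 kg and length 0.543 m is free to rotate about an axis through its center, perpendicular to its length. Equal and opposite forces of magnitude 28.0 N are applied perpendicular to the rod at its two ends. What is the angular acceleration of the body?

I = (1/12)ML² = (1/12)(8.40)(0.543)² = 0.2064 kg·m².
The couple gives τ = F·(L/2) + F·(L/2) = F L = (28.0)(0.543) = 15.20 N·m.
Newton's second law for rotation, τ = Iα, gives α = τ/I = 15.20/0.2064 = 73.66 rad/s².

α ≈ 73.7 rad/s²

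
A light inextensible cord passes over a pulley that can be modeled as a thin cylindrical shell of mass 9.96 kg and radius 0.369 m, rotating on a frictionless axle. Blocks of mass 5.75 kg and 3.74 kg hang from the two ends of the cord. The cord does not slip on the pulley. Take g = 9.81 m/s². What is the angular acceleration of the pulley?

α ≈ 2.75 rad/s²

I = MR² = (9.96)(0.369)² = 1.356 kg·m².
Heavier block: m₁g − T₁ = m₁a. Lighter block: T₂ − m₂g = m₂a.
Pulley: (T₁ − T₂)R = Iα = I(a/R), so T₁ − T₂ = (I/R²)a = 1·M_p a = 9.960·a.
Adding the three: (m₁ − m₂)g = (m₁ + m₂ + 9.960)a, so a = (5.75 − 3.74)(9.81)/(5.75 + 3.74 + 9.960) = 1.014 m/s².
α = a/R = 1.014/0.369 = 2.747 rad/s².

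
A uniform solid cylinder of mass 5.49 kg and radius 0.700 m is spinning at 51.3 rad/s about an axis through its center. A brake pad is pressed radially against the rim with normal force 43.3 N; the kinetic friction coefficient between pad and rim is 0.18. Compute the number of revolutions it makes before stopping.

I = ½MR² = (1/2)(5.49)(0.700)² = 1.345 kg·m².
Friction force f = μN = (0.18)(43.3) = 7.794 N at the rim; torque magnitude τ = fR = 5.456 N·m, opposing ω.
|α| = τ/I = 5.456/1.345 = 4.056 rad/s² (deceleration).
ω² = ω₀² − 2|α|θ with ω = 0 ⇒ θ = ω₀²/(2|α|) = 324.4 rad = 51.63 rev.

≈ 51.6 revolutions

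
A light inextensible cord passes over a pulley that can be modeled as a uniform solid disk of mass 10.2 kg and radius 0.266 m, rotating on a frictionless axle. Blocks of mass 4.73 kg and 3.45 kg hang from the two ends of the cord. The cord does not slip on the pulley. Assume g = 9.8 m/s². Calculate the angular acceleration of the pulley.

α ≈ 3.55 rad/s²

I = ½MR² = (1/2)(10.2)(0.266)² = 0.3609 kg·m².
Heavier block: m₁g − T₁ = m₁a. Lighter block: T₂ − m₂g = m₂a.
Pulley: (T₁ − T₂)R = Iα = I(a/R), so T₁ − T₂ = (I/R²)a = (1/2)M_p a = 5.100·a.
Adding the three: (m₁ − m₂)g = (m₁ + m₂ + 5.100)a, so a = (4.73 − 3.45)(9.8)/(4.73 + 3.45 + 5.100) = 0.9446 m/s².
α = a/R = 0.9446/0.266 = 3.551 rad/s².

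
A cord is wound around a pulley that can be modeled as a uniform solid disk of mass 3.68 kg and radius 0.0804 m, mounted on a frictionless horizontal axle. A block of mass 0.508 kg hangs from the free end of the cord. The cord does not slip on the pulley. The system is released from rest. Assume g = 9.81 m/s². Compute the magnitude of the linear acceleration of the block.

I = ½MR² = (1/2)(3.68)(0.0804)² = 0.01189 kg·m².
Block: mg − T = ma. Pulley: TR = Iα. No-slip: a = αR, so T = (I/R²)a = 1.840·a.
Then mg = (m + 1.840)a, so a = (0.508)(9.81)/(0.508 + 1.840) = 2.122 m/s².

a ≈ 2.12 m/s²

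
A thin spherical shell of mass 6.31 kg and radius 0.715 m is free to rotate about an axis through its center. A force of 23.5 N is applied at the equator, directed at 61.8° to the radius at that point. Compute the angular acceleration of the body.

I = (2/3)MR² = (2/3)(6.31)(0.715)² = 2.151 kg·m².
Only the tangential component produces torque: τ = F R sinθ = (23.5)(0.715) sin 61.8° = 14.81 N·m.
Newton's second law for rotation, τ = Iα, gives α = τ/I = 14.81/2.151 = 6.886 rad/s².

α ≈ 6.89 rad/s²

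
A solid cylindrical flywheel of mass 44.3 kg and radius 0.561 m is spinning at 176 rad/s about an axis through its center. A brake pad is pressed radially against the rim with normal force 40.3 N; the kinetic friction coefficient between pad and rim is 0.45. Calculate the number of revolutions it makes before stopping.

I = ½MR² = (1/2)(44.3)(0.561)² = 6.971 kg·m².
Friction force f = μN = (0.45)(40.3) = 18.13 N at the rim; torque magnitude τ = fR = 10.17 N·m, opposing ω.
|α| = τ/I = 10.17/6.971 = 1.459 rad/s² (deceleration).
ω² = ω₀² − 2|α|θ with ω = 0 ⇒ θ = ω₀²/(2|α|) = 10610 rad = 1689 rev.

≈ 1690 revolutions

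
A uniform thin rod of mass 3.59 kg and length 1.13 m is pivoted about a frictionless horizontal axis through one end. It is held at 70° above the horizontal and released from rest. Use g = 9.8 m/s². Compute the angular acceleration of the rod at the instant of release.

About the pivot, I = (1/3)ML² = (1/3)(3.59)(1.13)² = 1.528 kg·m².
The weight acts at the center, a distance L/2 = 0.5650 m from the pivot; τ = Mg(L/2) cos 70° = 6.799 N·m.
α = τ/I = 6.799/1.528 = 4.449 rad/s².

α ≈ 4.45 rad/s²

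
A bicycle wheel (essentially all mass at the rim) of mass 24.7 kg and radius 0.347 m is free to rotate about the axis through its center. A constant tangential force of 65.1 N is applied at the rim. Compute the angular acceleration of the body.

I = MR² = (24.7)(0.347)² = 2.974 kg·m².
τ = F R = (65.1)(0.347) = 22.59 N·m.
From τ = Iα: α = 22.59/2.974 = 7.595 rad/s².

α ≈ 7.60 rad/s²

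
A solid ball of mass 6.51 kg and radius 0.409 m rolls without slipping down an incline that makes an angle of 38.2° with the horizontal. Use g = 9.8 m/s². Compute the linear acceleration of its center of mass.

Translation along the incline: Mg sinθ − f = Ma.
Rotation about the center: fR = Iα with I = (2/5)MR². No-slip gives a = αR, so f = (I/R²)a = (2/5)M a.
Substituting: Mg sinθ = (1 + 0.4000)Ma, so a = g sinθ/(1 + 0.4000) = (9.8) sin 38.2° / 1.400 = 4.329 m/s².

a ≈ 4.33 m/s²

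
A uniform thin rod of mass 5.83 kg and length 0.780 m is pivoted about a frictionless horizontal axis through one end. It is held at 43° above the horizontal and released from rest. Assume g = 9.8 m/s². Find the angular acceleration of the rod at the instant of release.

α ≈ 13.8 rad/s²

About the pivot, I = (1/3)ML² = (1/3)(5.83)(0.780)² = 1.182 kg·m².
The weight acts at the center, a distance L/2 = 0.3900 m from the pivot; τ = Mg(L/2) cos 43° = 16.30 N·m.
α = τ/I = 16.30/1.182 = 13.78 rad/s².
(Equivalently α = (3g/(2L)) cos 43° = 13.78 rad/s².)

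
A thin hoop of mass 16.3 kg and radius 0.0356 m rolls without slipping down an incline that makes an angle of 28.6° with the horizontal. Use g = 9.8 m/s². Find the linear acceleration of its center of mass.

a ≈ 2.35 m/s²

Translation along the incline: Mg sinθ − f = Ma.
Rotation about the center: fR = Iα with I = MR². No-slip gives a = αR, so f = (I/R²)a = M a.
Substituting: Mg sinθ = (1 + 1.000)Ma, so a = g sinθ/(1 + 1.000) = (9.8) sin 28.6° / 2.000 = 2.346 m/s².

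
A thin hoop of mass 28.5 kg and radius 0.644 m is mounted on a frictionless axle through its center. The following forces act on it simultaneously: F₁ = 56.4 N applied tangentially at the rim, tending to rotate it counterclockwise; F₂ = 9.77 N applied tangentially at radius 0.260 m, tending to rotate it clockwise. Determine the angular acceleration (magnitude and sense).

α ≈ 2.86 rad/s², counterclockwise

I = MR² = (28.5)(0.644)² = 11.82 kg·m².
Taking counterclockwise as positive: τ₁ = +(56.4)(0.644) = +36.32 N·m; τ₂ = −(9.77)(0.260) = −2.540 N·m.
Net torque τ = 33.78 N·m.
α = τ/I = 33.78/11.82 = 2.858 rad/s².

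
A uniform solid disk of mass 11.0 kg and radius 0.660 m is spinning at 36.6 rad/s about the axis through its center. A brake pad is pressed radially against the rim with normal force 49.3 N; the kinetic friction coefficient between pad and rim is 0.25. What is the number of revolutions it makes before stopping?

I = ½MR² = (1/2)(11.0)(0.660)² = 2.396 kg·m².
Friction force f = μN = (0.25)(49.3) = 12.32 N at the rim; torque magnitude τ = fR = 8.134 N·m, opposing ω.
|α| = τ/I = 8.134/2.396 = 3.395 rad/s² (deceleration).
ω² = ω₀² − 2|α|θ with ω = 0 ⇒ θ = ω₀²/(2|α|) = 197.3 rad = 31.40 rev.

≈ 31.4 revolutions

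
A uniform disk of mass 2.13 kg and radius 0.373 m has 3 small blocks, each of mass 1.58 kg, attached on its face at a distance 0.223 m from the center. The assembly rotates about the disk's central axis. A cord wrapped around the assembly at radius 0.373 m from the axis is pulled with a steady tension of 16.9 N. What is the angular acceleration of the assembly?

I_disk = ½MR² = ½(2.13)(0.373)² = 0.1482 kg·m².
I_blocks = 3·m·r² = 3(1.58)(0.223)² = 0.2357 kg·m².
Total I = 0.3839 kg·m².
τ = F r = (16.9)(0.373) = 6.304 N·m.
α = τ/I = 6.304/0.3839 = 16.42 rad/s².

α ≈ 16.4 rad/s²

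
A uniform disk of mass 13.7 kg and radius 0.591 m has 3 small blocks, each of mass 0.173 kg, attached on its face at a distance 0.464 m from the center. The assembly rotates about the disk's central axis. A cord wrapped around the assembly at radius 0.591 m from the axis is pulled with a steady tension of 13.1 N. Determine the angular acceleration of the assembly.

I_disk = ½MR² = ½(13.7)(0.591)² = 2.393 kg·m².
I_blocks = 3·m·r² = 3(0.173)(0.464)² = 0.1117 kg·m².
Total I = 2.504 kg·m².
τ = F r = (13.1)(0.591) = 7.742 N·m.
α = τ/I = 7.742/2.504 = 3.092 rad/s².

α ≈ 3.09 rad/s²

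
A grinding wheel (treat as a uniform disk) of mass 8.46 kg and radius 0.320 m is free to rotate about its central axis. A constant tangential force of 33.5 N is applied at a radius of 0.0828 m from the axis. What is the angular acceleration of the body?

α ≈ 6.40 rad/s²

I = ½MR² = (1/2)(8.46)(0.320)² = 0.4332 kg·m².
τ = F·r = (33.5)(0.0828) = 2.774 N·m.
From τ = Iα: α = 2.774/0.4332 = 6.404 rad/s².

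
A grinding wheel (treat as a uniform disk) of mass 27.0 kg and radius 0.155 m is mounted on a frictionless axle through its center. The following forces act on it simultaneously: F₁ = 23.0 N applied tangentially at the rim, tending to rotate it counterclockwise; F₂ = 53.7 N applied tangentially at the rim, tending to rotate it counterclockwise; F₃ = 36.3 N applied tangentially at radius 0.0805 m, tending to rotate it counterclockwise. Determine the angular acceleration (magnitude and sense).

I = ½MR² = (1/2)(27.0)(0.155)² = 0.3243 kg·m².
Taking counterclockwise as positive: τ₁ = +(23.0)(0.155) = +3.565 N·m; τ₂ = +(53.7)(0.155) = +8.324 N·m; τ₃ = +(36.3)(0.0805) = +2.922 N·m.
Net torque τ = 14.81 N·m.
α = τ/I = 14.81/0.3243 = 45.66 rad/s².

α ≈ 45.7 rad/s², counterclockwise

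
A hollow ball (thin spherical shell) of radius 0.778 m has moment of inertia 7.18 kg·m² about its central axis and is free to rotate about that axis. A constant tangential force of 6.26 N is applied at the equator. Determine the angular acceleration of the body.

α ≈ 0.678 rad/s²

τ = F R = (6.26)(0.778) = 4.870 N·m.
Newton's second law for rotation, τ = Iα, gives α = τ/I = 4.870/7.180 = 0.6783 rad/s².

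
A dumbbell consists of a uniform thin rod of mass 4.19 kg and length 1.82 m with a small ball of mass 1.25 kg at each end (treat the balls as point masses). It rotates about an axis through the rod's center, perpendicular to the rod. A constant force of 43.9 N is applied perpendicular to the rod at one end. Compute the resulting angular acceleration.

I_rod = (1/12)ML² = (1/12)(4.19)(1.82)² = 1.157 kg·m².
I_balls = 2·m·(L/2)² = 2(1.25)(0.9100)² = 2.070 kg·m².
Total I = 3.227 kg·m².
τ = F·(L/2) = (43.9)(0.910) = 39.95 N·m.
α = τ/I = 39.95/3.227 = 12.38 rad/s².

α ≈ 12.4 rad/s²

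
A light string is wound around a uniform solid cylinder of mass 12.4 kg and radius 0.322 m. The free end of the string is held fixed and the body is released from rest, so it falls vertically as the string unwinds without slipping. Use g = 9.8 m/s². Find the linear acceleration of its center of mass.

Translation: Mg − T = Ma. Rotation about the center: TR = Iα with I = ½MR².
With a = αR: T = (I/R²)a = (1/2)M a, so Mg = (1 + 0.5000)Ma.
a = g/(1 + 0.5000) = 9.8/1.500 = 6.533 m/s².

a ≈ 6.53 m/s²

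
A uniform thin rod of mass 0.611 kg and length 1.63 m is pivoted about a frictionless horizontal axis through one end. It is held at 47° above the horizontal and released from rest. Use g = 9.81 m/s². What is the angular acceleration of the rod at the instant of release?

About the pivot, I = (1/3)ML² = (1/3)(0.611)(1.63)² = 0.5411 kg·m².
The weight acts at the center, a distance L/2 = 0.8150 m from the pivot; τ = Mg(L/2) cos 47° = 3.332 N·m.
α = τ/I = 3.332/0.5411 = 6.157 rad/s².

α ≈ 6.16 rad/s²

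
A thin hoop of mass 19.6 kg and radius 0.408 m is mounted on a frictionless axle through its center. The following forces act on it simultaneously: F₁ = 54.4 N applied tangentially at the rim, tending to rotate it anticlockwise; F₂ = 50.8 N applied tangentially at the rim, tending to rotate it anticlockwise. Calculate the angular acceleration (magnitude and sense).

α ≈ 13.2 rad/s², anticlockwise

I = MR² = (19.6)(0.408)² = 3.263 kg·m².
Taking anticlockwise as positive: τ₁ = +(54.4)(0.408) = +22.20 N·m; τ₂ = +(50.8)(0.408) = +20.73 N·m.
Net torque τ = 42.92 N·m.
α = τ/I = 42.92/3.263 = 13.16 rad/s².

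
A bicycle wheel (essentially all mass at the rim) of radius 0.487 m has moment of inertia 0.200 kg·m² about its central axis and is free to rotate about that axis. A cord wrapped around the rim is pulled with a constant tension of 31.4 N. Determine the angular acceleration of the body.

τ = F R = (31.4)(0.487) = 15.29 N·m.
Newton's second law for rotation, τ = Iα, gives α = τ/I = 15.29/0.2000 = 76.46 rad/s².

α ≈ 76.5 rad/s²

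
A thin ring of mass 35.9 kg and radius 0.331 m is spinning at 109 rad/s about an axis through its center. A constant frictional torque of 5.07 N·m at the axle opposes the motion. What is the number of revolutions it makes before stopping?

≈ 733 revolutions

I = MR² = (35.9)(0.331)² = 3.933 kg·m².
The net torque has magnitude 5.07 N·m, opposing ω.
|α| = τ/I = 5.070/3.933 = 1.289 rad/s² (deceleration).
ω² = ω₀² − 2|α|θ with ω = 0 ⇒ θ = ω₀²/(2|α|) = 4609 rad = 733.5 rev.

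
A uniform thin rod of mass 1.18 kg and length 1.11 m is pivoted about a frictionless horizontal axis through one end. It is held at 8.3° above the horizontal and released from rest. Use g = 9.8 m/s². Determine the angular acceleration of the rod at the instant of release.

α ≈ 13.1 rad/s²

About the pivot, I = (1/3)ML² = (1/3)(1.18)(1.11)² = 0.4846 kg·m².
The weight acts at the center, a distance L/2 = 0.5550 m from the pivot; τ = Mg(L/2) cos 8.3° = 6.351 N·m.
α = τ/I = 6.351/0.4846 = 13.10 rad/s².
(Equivalently α = (3g/(2L)) cos 8.3° = 13.10 rad/s².)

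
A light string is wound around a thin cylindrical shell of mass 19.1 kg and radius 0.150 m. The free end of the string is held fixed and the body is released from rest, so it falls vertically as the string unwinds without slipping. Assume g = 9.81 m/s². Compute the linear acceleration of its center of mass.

a ≈ 4.91 m/s²

Translation: Mg − T = Ma. Rotation about the center: TR = Iα with I = MR².
With a = αR: T = (I/R²)a = M a, so Mg = (1 + 1.000)Ma.
a = g/(1 + 1.000) = 9.81/2.000 = 4.905 m/s².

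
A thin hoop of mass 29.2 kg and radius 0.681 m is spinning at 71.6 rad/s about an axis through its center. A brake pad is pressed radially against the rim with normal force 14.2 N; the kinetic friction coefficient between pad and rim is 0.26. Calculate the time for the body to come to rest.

t ≈ 386 s

I = MR² = (29.2)(0.681)² = 13.54 kg·m².
Friction force f = μN = (0.26)(14.2) = 3.692 N at the rim; torque magnitude τ = fR = 2.514 N·m, opposing ω.
|α| = τ/I = 2.514/13.54 = 0.1857 rad/s² (deceleration).
0 = ω₀ − |α|t ⇒ t = ω₀/|α| = 71.6/0.1857 = 385.6 s.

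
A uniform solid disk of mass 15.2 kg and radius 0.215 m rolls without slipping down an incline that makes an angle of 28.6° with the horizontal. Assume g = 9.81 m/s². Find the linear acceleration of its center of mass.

a ≈ 3.13 m/s²

Translation along the incline: Mg sinθ − f = Ma.
Rotation about the center: fR = Iα with I = ½MR². No-slip gives a = αR, so f = (I/R²)a = (1/2)M a.
Substituting: Mg sinθ = (1 + 0.5000)Ma, so a = g sinθ/(1 + 0.5000) = (9.81) sin 28.6° / 1.500 = 3.131 m/s².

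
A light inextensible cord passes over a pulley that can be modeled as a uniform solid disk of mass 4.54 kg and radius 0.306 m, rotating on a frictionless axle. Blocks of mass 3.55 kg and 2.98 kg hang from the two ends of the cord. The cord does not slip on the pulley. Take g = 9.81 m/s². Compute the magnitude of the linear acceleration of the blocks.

I = ½MR² = (1/2)(4.54)(0.306)² = 0.2126 kg·m².
Heavier block: m₁g − T₁ = m₁a. Lighter block: T₂ − m₂g = m₂a.
Pulley: (T₁ − T₂)R = Iα = I(a/R), so T₁ − T₂ = (I/R²)a = (1/2)M_p a = 2.270·a.
Adding the three: (m₁ − m₂)g = (m₁ + m₂ + 2.270)a, so a = (3.55 − 2.98)(9.81)/(3.55 + 2.98 + 2.270) = 0.6354 m/s².

a ≈ 0.635 m/s²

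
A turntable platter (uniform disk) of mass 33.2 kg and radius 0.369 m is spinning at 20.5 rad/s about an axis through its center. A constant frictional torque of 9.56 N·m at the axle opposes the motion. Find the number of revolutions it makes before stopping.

≈ 7.91 revolutions

I = ½MR² = (1/2)(33.2)(0.369)² = 2.260 kg·m².
The net torque has magnitude 9.56 N·m, opposing ω.
|α| = τ/I = 9.560/2.260 = 4.230 rad/s² (deceleration).
ω² = ω₀² − 2|α|θ with ω = 0 ⇒ θ = ω₀²/(2|α|) = 49.68 rad = 7.907 rev.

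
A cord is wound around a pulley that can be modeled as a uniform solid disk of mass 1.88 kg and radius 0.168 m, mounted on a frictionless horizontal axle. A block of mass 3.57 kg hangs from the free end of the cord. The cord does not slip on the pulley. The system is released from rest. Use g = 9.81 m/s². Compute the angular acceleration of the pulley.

α ≈ 46.2 rad/s²

I = ½MR² = (1/2)(1.88)(0.168)² = 0.02653 kg·m².
Block: mg − T = ma. Pulley: TR = Iα. No-slip: a = αR, so T = (I/R²)a = 0.9400·a.
Then mg = (m + 0.9400)a, so a = (3.57)(9.81)/(3.57 + 0.9400) = 7.765 m/s².
α = a/R = 7.765/0.168 = 46.22 rad/s².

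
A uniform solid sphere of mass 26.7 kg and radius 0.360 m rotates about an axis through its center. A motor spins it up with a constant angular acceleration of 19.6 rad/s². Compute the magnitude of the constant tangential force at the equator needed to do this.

F ≈ 75.4 N

I = (2/5)MR² = (2/5)(26.7)(0.360)² = 1.384 kg·m².
The required torque is τ = Iα = (1.384)(19.60) = 27.13 N·m.
A tangential force at the equator gives τ = FR, so F = τ/R = 27.13/0.360 = 75.36 N.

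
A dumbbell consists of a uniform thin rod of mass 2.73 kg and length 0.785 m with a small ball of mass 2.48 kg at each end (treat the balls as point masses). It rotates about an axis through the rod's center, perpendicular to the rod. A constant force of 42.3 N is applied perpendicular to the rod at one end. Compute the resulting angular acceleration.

I_rod = (1/12)ML² = (1/12)(2.73)(0.785)² = 0.1402 kg·m².
I_balls = 2·m·(L/2)² = 2(2.48)(0.3925)² = 0.7641 kg·m².
Total I = 0.9043 kg·m².
τ = F·(L/2) = (42.3)(0.393) = 16.60 N·m.
α = τ/I = 16.60/0.9043 = 18.36 rad/s².

α ≈ 18.4 rad/s²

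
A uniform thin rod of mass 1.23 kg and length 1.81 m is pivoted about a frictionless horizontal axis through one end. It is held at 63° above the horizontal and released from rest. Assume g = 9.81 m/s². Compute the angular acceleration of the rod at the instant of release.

About the pivot, I = (1/3)ML² = (1/3)(1.23)(1.81)² = 1.343 kg·m².
The weight acts at the center, a distance L/2 = 0.9050 m from the pivot; τ = Mg(L/2) cos 63° = 4.958 N·m.
α = τ/I = 4.958/1.343 = 3.691 rad/s².

α ≈ 3.69 rad/s²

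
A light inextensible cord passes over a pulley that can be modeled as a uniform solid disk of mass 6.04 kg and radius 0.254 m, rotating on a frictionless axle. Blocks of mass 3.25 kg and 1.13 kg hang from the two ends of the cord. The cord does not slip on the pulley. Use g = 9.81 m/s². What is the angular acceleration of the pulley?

α ≈ 11.1 rad/s²

I = ½MR² = (1/2)(6.04)(0.254)² = 0.1948 kg·m².
Heavier block: m₁g − T₁ = m₁a. Lighter block: T₂ − m₂g = m₂a.
Pulley: (T₁ − T₂)R = Iα = I(a/R), so T₁ − T₂ = (I/R²)a = (1/2)M_p a = 3.020·a.
Adding the three: (m₁ − m₂)g = (m₁ + m₂ + 3.020)a, so a = (3.25 − 1.13)(9.81)/(3.25 + 1.13 + 3.020) = 2.810 m/s².
α = a/R = 2.810/0.254 = 11.06 rad/s².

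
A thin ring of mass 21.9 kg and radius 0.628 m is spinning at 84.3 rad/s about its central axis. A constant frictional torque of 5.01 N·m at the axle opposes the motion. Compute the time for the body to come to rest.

I = MR² = (21.9)(0.628)² = 8.637 kg·m².
The net torque has magnitude 5.01 N·m, opposing ω.
|α| = τ/I = 5.010/8.637 = 0.5801 rad/s² (deceleration).
0 = ω₀ − |α|t ⇒ t = ω₀/|α| = 84.3/0.5801 = 145.3 s.

t ≈ 145 s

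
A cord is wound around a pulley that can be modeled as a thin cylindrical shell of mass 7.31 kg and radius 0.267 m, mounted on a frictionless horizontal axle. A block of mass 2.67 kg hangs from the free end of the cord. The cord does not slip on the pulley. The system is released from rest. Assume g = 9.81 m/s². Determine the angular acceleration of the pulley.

α ≈ 9.83 rad/s²

I = MR² = (7.31)(0.267)² = 0.5211 kg·m².
Block: mg − T = ma. Pulley: TR = Iα. No-slip: a = αR, so T = (I/R²)a = 7.310·a.
Then mg = (m + 7.310)a, so a = (2.67)(9.81)/(2.67 + 7.310) = 2.625 m/s².
α = a/R = 2.625/0.267 = 9.830 rad/s².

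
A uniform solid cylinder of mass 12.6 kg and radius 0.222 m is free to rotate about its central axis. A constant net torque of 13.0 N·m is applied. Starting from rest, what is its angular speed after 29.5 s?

ω ≈ 1240 rad/s

I = ½MR² = (1/2)(12.6)(0.222)² = 0.3105 kg·m².
α = τ/I = 13.0/0.3105 = 41.87 rad/s².
ω = ω₀ + αt = 0 + (41.87)(29.5) = 1235 rad/s.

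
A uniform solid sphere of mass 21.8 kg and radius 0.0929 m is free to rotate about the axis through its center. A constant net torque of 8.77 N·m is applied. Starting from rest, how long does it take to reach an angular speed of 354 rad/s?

t ≈ 3.04 s

I = (2/5)MR² = (2/5)(21.8)(0.0929)² = 0.07526 kg·m².
α = τ/I = 8.77/0.07526 = 116.5 rad/s².
ω = αt ⇒ t = ω/α = 354/116.5 = 3.038 s.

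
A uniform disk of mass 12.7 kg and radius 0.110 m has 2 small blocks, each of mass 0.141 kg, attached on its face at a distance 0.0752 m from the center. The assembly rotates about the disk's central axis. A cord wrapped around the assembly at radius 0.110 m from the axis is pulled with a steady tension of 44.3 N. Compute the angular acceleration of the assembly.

α ≈ 62.1 rad/s²

I_disk = ½MR² = ½(12.7)(0.110)² = 0.07684 kg·m².
I_blocks = 2·m·r² = 2(0.141)(0.0752)² = 0.001595 kg·m².
Total I = 0.07843 kg·m².
τ = F r = (44.3)(0.110) = 4.873 N·m.
α = τ/I = 4.873/0.07843 = 62.13 rad/s².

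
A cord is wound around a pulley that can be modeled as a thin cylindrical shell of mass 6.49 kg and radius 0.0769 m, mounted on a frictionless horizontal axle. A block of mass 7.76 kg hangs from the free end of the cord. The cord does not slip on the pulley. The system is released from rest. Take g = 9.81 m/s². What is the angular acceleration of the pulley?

α ≈ 69.5 rad/s²

I = MR² = (6.49)(0.0769)² = 0.03838 kg·m².
Block: mg − T = ma. Pulley: TR = Iα. No-slip: a = αR, so T = (I/R²)a = 6.490·a.
Then mg = (m + 6.490)a, so a = (7.76)(9.81)/(7.76 + 6.490) = 5.342 m/s².
α = a/R = 5.342/0.0769 = 69.47 rad/s².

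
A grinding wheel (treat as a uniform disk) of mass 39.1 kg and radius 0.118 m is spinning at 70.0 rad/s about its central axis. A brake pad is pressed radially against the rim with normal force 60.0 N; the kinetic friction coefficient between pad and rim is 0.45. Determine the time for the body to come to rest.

t ≈ 5.98 s

I = ½MR² = (1/2)(39.1)(0.118)² = 0.2722 kg·m².
Friction force f = μN = (0.45)(60.0) = 27.00 N at the rim; torque magnitude τ = fR = 3.186 N·m, opposing ω.
|α| = τ/I = 3.186/0.2722 = 11.70 rad/s² (deceleration).
0 = ω₀ − |α|t ⇒ t = ω₀/|α| = 70.0/11.70 = 5.981 s.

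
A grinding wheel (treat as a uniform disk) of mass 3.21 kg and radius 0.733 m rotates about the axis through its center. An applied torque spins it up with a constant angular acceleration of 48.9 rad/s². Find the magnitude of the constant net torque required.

τ ≈ 42.2 N·m

I = ½MR² = (1/2)(3.21)(0.733)² = 0.8623 kg·m².
τ = Iα = (0.8623)(48.90) = 42.17 N·m.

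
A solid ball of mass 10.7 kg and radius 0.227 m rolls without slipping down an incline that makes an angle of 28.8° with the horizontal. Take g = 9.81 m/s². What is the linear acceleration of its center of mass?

Translation along the incline: Mg sinθ − f = Ma.
Rotation about the center: fR = Iα with I = (2/5)MR². No-slip gives a = αR, so f = (I/R²)a = (2/5)M a.
Substituting: Mg sinθ = (1 + 0.4000)Ma, so a = g sinθ/(1 + 0.4000) = (9.81) sin 28.8° / 1.400 = 3.376 m/s².

a ≈ 3.38 m/s²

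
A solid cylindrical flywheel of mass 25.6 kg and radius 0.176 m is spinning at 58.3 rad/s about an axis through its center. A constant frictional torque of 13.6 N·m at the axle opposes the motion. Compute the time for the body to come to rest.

I = ½MR² = (1/2)(25.6)(0.176)² = 0.3965 kg·m².
The net torque has magnitude 13.6 N·m, opposing ω.
|α| = τ/I = 13.60/0.3965 = 34.30 rad/s² (deceleration).
0 = ω₀ − |α|t ⇒ t = ω₀/|α| = 58.3/34.30 = 1.700 s.

t ≈ 1.70 s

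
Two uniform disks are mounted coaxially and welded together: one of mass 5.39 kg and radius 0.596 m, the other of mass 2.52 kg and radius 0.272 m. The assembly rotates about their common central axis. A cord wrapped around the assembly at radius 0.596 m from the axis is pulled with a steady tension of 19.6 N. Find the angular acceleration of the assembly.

α ≈ 11.1 rad/s²

I = ½M₁R₁² + ½M₂R₂² = ½(5.39)(0.596)² + ½(2.52)(0.272)² = 1.051 kg·m².
τ = F r = (19.6)(0.596) = 11.68 N·m.
α = τ/I = 11.68/1.051 = 11.12 rad/s².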